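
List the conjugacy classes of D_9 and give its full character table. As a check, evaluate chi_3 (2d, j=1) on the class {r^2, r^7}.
Conjugacy classes: {e} of size 1, {r^1, r^8} of size 2, {r^2, r^7} of size 2, {r^3, r^6} of size 2, {r^4, r^5} of size 2, {s, sr, ..., sr^8} of size 9.
Character table:
  irrep \ class              {e} (size 1)  {r^1, r^8} (size 2)  {r^2, r^7} (size 2)  {r^3, r^6} (size 2)  {r^4, r^5} (size 2)  {s, sr, ..., sr^8} (size 9)
  chi_1 (triv)               1             1                    1                    1                    1                    1                          
  chi_2 (sign: r->1, s->-1)  1             1                    1                    1                    1                    -1                         
  chi_3 (2d, j=1)            2             2*cos(2*pi/9)        2*cos(4*pi/9)        -1                   -2*cos(pi/9)         0                          
  chi_4 (2d, j=2)            2             2*cos(4*pi/9)        -2*cos(pi/9)         -1                   2*cos(2*pi/9)        0                          
  chi_5 (2d, j=3)            2             -1                   -1                   2                    -1                   0                          
  chi_6 (2d, j=4)            2             -2*cos(pi/9)         2*cos(2*pi/9)        -1                   2*cos(4*pi/9)        0                          

Spot check: chi_3 (2d, j=1) on {r^2, r^7} = 2*cos(4*pi/9).

Solution. D_9 has order 2*9 = 18 with 6 conjugacy classes, hence 6 irreducibles. Sum of squared dims 1 + 1 + 4 + 4 + 4 + 4 = 18 = |G|. Linear characters come from the abelianisation; the 2-dimensional irreps have character r^k -> 2*cos(2*pi*j*k/9), reflections -> 0.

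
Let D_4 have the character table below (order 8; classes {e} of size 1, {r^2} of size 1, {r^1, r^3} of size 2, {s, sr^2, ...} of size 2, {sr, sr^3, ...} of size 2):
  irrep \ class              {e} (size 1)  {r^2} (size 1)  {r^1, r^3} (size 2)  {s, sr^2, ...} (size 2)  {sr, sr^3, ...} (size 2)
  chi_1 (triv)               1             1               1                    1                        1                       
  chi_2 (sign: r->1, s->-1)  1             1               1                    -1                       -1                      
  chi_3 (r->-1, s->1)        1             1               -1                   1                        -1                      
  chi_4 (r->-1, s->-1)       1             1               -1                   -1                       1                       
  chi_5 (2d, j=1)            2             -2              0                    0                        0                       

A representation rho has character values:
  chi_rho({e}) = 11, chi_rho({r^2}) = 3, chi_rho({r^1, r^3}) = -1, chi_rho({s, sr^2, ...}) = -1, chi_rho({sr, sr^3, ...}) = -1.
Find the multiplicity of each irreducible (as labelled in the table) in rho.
Multiplicities: chi_1: 1, chi_2: 2, chi_3: 2, chi_4: 2, chi_5: 2.

Argument: Use <chi_rho, chi> = (1/|G|) sum_C |C| * chi_rho(C) * conj(chi(C)) with |G| = 8 for each irreducible chi in the table:
  <chi_rho, chi_1> = (1/8)[1*(11)*conj(1) + 1*(3)*conj(1) + 2*(-1)*conj(1) + 2*(-1)*conj(1) + 2*(-1)*conj(1)]
      = (1/8)[(11) + (3) + (-2) + (-2) + (-2)] = 8/8 = 1
  <chi_rho, chi_2> = (1/8)[1*(11)*conj(1) + 1*(3)*conj(1) + 2*(-1)*conj(1) + 2*(-1)*conj(-1) + 2*(-1)*conj(-1)]
      = (1/8)[(11) + (3) + (-2) + (2) + (2)] = 16/8 = 2
  <chi_rho, chi_3> = (1/8)[1*(11)*conj(1) + 1*(3)*conj(1) + 2*(-1)*conj(-1) + 2*(-1)*conj(1) + 2*(-1)*conj(-1)]
      = (1/8)[(11) + (3) + (2) + (-2) + (2)] = 16/8 = 2
  <chi_rho, chi_4> = (1/8)[1*(11)*conj(1) + 1*(3)*conj(1) + 2*(-1)*conj(-1) + 2*(-1)*conj(-1) + 2*(-1)*conj(1)]
      = (1/8)[(11) + (3) + (2) + (2) + (-2)] = 16/8 = 2
  <chi_rho, chi_5> = (1/8)[1*(11)*conj(2) + 1*(3)*conj(-2) + 2*(-1)*conj(0) + 2*(-1)*conj(0) + 2*(-1)*conj(0)]
      = (1/8)[(22) + (-6) + (0) + (0) + (0)] = 16/8 = 2
Dimension check: dim(rho) = sum (mult * dim) = 1*1 + 2*1 + 2*1 + 2*1 + 2*2 = 11 = chi_rho(e) = 11.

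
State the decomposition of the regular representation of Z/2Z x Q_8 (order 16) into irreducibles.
Each irreducible V_i of dimension d_i appears with multiplicity d_i, i.e. rho_reg = (direct sum over all irreducibles V_i) d_i V_i. The irreducible dimensions for Z/2Z x Q_8 are 1, 1, 1, 1, 1, 1, 1, 1, 2, 2: 8 irreducibles of dimension 1, each with multiplicity 1; 2 irreducibles of dimension 2, each with multiplicity 2. Total dimension 8*1*1 + 2*2*2 = 16 = |G|.

Working: General theorem: in the regular representation of a finite group G, each irreducible appears with multiplicity equal to its dimension. Check: dim(rho_reg) = sum d_i^2 = 1 + 1 + 1 + 1 + 1 + 1 + 1 + 1 + 4 + 4 = 16 = |G|.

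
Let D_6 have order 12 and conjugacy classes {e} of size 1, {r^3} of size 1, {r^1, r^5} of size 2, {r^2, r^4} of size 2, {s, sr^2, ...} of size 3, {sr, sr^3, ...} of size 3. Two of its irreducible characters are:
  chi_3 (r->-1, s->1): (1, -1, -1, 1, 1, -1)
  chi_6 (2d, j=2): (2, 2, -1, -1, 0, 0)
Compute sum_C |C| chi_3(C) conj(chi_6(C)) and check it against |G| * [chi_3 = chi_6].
Sum = 0; so <chi_3, chi_6> = 0 (distinct irreducibles are orthogonal).

Proof sketch: Compute term by term over conjugacy classes (|C| * chi_3(C) * conj(chi_6(C))):
  1*(1)*conj(2) + 1*(-1)*conj(2) + 2*(-1)*conj(-1) + 2*(1)*conj(-1) + 3*(1)*conj(0) + 3*(-1)*conj(0)
  = (2) + (-2) + (2) + (-2) + (0) + (0)
  = 0.
Dividing by |G| = 12 gives 0/12 = 0, matching the row-orthogonality relation <chi_3, chi_6> = [chi_3 = chi_6].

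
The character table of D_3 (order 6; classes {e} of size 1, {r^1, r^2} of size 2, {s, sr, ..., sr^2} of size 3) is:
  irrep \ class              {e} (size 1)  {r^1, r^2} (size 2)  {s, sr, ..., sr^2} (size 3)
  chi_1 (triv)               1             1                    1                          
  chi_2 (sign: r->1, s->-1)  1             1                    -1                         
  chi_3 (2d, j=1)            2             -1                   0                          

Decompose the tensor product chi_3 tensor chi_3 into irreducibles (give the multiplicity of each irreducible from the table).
chi_3 tensor chi_3 = chi_1 + chi_2 + chi_3 (all other irreducibles have multiplicity 0).

Details: The character of a tensor product is the pointwise product (chi_3 * chi_3)(C) = chi_3(C) * chi_3(C):
  {e}: (2)*(2), {r^1, r^2}: (-1)*(-1), {s, sr, ..., sr^2}: (0)*(0)
so (chi_3 * chi_3) takes values
  {e} -> 4, {r^1, r^2} -> 1, {s, sr, ..., sr^2} -> 0.
Now take the inner product of this character with each irreducible chi from the table, <chi_3*chi_3, chi> = (1/6) sum_C |C| (chi_3*chi_3)(C) conj(chi(C)):
  <chi_3*chi_3, chi_1> = (1/6)[1*(4)*conj(1) + 2*(1)*conj(1) + 3*(0)*conj(1)]
      = (1/6)[(4) + (2) + (0)] = 6/6 = 1
  <chi_3*chi_3, chi_2> = (1/6)[1*(4)*conj(1) + 2*(1)*conj(1) + 3*(0)*conj(-1)]
      = (1/6)[(4) + (2) + (0)] = 6/6 = 1
  <chi_3*chi_3, chi_3> = (1/6)[1*(4)*conj(2) + 2*(1)*conj(-1) + 3*(0)*conj(0)]
      = (1/6)[(8) + (-2) + (0)] = 6/6 = 1
Hence the multiplicities are chi_1: 1, chi_2: 1, chi_3: 1. Dimension check: dim(chi_3)*dim(chi_3) = 2*2 = 4 and sum (mult * dim) = 1*1 + 1*1 + 1*2 = 4.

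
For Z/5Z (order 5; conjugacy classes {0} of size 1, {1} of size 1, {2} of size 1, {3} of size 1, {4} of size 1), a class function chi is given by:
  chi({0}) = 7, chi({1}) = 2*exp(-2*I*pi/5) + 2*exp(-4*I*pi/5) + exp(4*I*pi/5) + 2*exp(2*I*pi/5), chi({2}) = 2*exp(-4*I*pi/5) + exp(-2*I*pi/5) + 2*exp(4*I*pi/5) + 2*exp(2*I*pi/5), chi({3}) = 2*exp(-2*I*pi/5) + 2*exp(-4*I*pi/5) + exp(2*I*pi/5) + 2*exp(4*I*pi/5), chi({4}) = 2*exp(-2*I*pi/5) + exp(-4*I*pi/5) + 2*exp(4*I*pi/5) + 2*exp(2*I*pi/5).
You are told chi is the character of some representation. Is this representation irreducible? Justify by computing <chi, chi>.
Not irreducible (reducible): <chi, chi> = 13 > 1.

Justification: <chi, chi> = (1/|G|) sum_C |C| * |chi(C)|^2 = (1/5)[1*|7|^2 + 1*|2*exp(-2*I*pi/5) + 2*exp(-4*I*pi/5) + exp(4*I*pi/5) + 2*exp(2*I*pi/5)|^2 + 1*|2*exp(-4*I*pi/5) + exp(-2*I*pi/5) + 2*exp(4*I*pi/5) + 2*exp(2*I*pi/5)|^2 + 1*|2*exp(-2*I*pi/5) + 2*exp(-4*I*pi/5) + exp(2*I*pi/5) + 2*exp(4*I*pi/5)|^2 + 1*|2*exp(-2*I*pi/5) + exp(-4*I*pi/5) + 2*exp(4*I*pi/5) + 2*exp(2*I*pi/5)|^2]
  = (1/5)[(49) + (13 + 8*exp(-2*I*pi/5) + 10*exp(-4*I*pi/5) + 10*exp(4*I*pi/5) + 8*exp(2*I*pi/5)) + (13 + 10*exp(-2*I*pi/5) + 8*exp(-4*I*pi/5) + 8*exp(4*I*pi/5) + 10*exp(2*I*pi/5)) + (13 + 10*exp(-2*I*pi/5) + 8*exp(-4*I*pi/5) + 8*exp(4*I*pi/5) + 10*exp(2*I*pi/5)) + (13 + 8*exp(-2*I*pi/5) + 10*exp(-4*I*pi/5) + 10*exp(4*I*pi/5) + 8*exp(2*I*pi/5))] = 65/5 = 13.
(Exp terms are combined using exp(i*s)*conj(exp(i*t)) = exp(i*(s-t)), and sums of them are collapsed using the identity that for every m > 1 the m distinct m-th roots of unity sum to 0, e.g. 1 + exp(2*I*pi/3) + exp(-2*I*pi/3) = 0.)
A character is irreducible iff <chi, chi> = 1, so this representation is reducible.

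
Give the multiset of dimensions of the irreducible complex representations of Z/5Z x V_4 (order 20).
Dimensions: 1, 1, 1, 1, 1, 1, 1, 1, 1, 1, 1, 1, 1, 1, 1, 1, 1, 1, 1, 1

Derivation: There are 20 irreducibles (= number of conjugacy classes). Their dimensions d_i satisfy sum d_i^2 = |G| = 20: 1 + 1 + 1 + 1 + 1 + 1 + 1 + 1 + 1 + 1 + 1 + 1 + 1 + 1 + 1 + 1 + 1 + 1 + 1 + 1 = 20. (For the product with Z/5Z: each of the 5 1-dim characters of Z/5Z tensors with each irrep of V_4, giving 5 copies of each V_4-dimension.)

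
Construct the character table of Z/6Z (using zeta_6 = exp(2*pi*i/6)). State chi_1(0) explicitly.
Character table of Z/6Z (irreps indexed chi_0,...,chi_5 with chi_k(m) = zeta_6^(k*m), zeta_6 = exp(2*pi*i/6)):
  irrep \ class  {0} (size 1)  {1} (size 1)    {2} (size 1)    {3} (size 1)  {4} (size 1)    {5} (size 1)  
  chi_0          1             1               1               1             1               1             
  chi_1          1             exp(I*pi/3)     exp(2*I*pi/3)   -1            exp(-2*I*pi/3)  exp(-I*pi/3)  
  chi_2          1             exp(2*I*pi/3)   exp(-2*I*pi/3)  1             exp(2*I*pi/3)   exp(-2*I*pi/3)
  chi_3          1             -1              1               -1            1               -1            
  chi_4          1             exp(-2*I*pi/3)  exp(2*I*pi/3)   1             exp(-2*I*pi/3)  exp(2*I*pi/3) 
  chi_5          1             exp(-I*pi/3)    exp(-2*I*pi/3)  -1            exp(2*I*pi/3)   exp(I*pi/3)   

Spot check: chi_1(0) = zeta_6^(1*0) = zeta_6^0 = 1.

Solution. Z/6Z is abelian, so all 6 irreducible complex representations are 1-dimensional. They are given by chi_k(m) = zeta_6^(k*m) for k = 0,...,5. Row orthogonality: sum_m chi_k(m) conj(chi_l(m)) = 6 * [k = l].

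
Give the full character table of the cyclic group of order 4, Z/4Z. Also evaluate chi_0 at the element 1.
Character table of Z/4Z (irreps indexed chi_0,...,chi_3 with chi_k(m) = zeta_4^(k*m), zeta_4 = exp(2*pi*i/4)):
  irrep \ class  {0} (size 1)  {1} (size 1)  {2} (size 1)  {3} (size 1)
  chi_0          1             1             1             1           
  chi_1          1             I             -1            -I          
  chi_2          1             -1            1             -1          
  chi_3          1             -I            -1            I           

Spot check: chi_0(1) = zeta_4^(0*1) = zeta_4^0 = 1.

Explanation: Z/4Z is abelian, so all 4 irreducible complex representations are 1-dimensional. They are given by chi_k(m) = zeta_4^(k*m) for k = 0,...,3. Row orthogonality: sum_m chi_k(m) conj(chi_l(m)) = 4 * [k = l].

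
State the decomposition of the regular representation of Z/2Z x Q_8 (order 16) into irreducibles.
Each irreducible V_i of dimension d_i appears with multiplicity d_i, i.e. rho_reg = (direct sum over all irreducibles V_i) d_i V_i. The irreducible dimensions for Z/2Z x Q_8 are 1, 1, 1, 1, 1, 1, 1, 1, 2, 2: 8 irreducibles of dimension 1, each with multiplicity 1; 2 irreducibles of dimension 2, each with multiplicity 2. Total dimension 8*1*1 + 2*2*2 = 16 = |G|.

Reasoning: General theorem: in the regular representation of a finite group G, each irreducible appears with multiplicity equal to its dimension. Check: dim(rho_reg) = sum d_i^2 = 1 + 1 + 1 + 1 + 1 + 1 + 1 + 1 + 4 + 4 = 16 = |G|.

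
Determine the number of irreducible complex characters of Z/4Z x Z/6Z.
24

Solution. The number of irreducible complex representations of a finite group equals its number of conjugacy classes. Z/4Z x Z/6Z is abelian of order 24, so every element is its own conjugacy class: 24 classes, so Z/4Z x Z/6Z (order 24) has exactly 24 irreducible complex representations.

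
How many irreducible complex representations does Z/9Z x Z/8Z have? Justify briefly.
72

The number of irreducible complex representations of a finite group equals its number of conjugacy classes. Z/9Z x Z/8Z is abelian of order 72, so every element is its own conjugacy class: 72 classes, so Z/9Z x Z/8Z (order 72) has exactly 72 irreducible complex representations.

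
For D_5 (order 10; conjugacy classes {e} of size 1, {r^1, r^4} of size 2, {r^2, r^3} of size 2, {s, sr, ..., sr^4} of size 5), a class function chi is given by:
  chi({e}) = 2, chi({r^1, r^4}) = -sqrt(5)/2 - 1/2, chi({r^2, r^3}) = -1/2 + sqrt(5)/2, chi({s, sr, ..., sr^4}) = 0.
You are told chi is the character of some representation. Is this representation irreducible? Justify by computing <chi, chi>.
Irreducible: <chi, chi> = 1.

Why: <chi, chi> = (1/|G|) sum_C |C| * |chi(C)|^2 = (1/10)[1*|2|^2 + 2*|-sqrt(5)/2 - 1/2|^2 + 2*|-1/2 + sqrt(5)/2|^2 + 5*|0|^2]
  = (1/10)[(4) + (sqrt(5) + 3) + (3 - sqrt(5)) + (0)] = 10/10 = 1.
A character is irreducible iff <chi, chi> = 1, so this representation is irreducible.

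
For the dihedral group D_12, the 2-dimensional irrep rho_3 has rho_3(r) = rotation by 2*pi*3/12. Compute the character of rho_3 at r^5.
chi_{rho_3}(r^5) = 2*cos(2*pi*3*5/12) = 0

Working: rho_3(r^5) is rotation by angle 2*pi*3*5/12, whose trace is 2*cos(2*pi*3*5/12) = 0.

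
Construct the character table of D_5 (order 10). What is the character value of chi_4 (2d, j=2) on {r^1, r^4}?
Conjugacy classes: {e} of size 1, {r^1, r^4} of size 2, {r^2, r^3} of size 2, {s, sr, ..., sr^4} of size 5.
Character table:
  irrep \ class              {e} (size 1)  {r^1, r^4} (size 2)  {r^2, r^3} (size 2)  {s, sr, ..., sr^4} (size 5)
  chi_1 (triv)               1             1                    1                    1                          
  chi_2 (sign: r->1, s->-1)  1             1                    1                    -1                         
  chi_3 (2d, j=1)            2             -1/2 + sqrt(5)/2     -sqrt(5)/2 - 1/2     0                          
  chi_4 (2d, j=2)            2             -sqrt(5)/2 - 1/2     -1/2 + sqrt(5)/2     0                          

Spot check: chi_4 (2d, j=2) on {r^1, r^4} = -sqrt(5)/2 - 1/2.

Justification: D_5 has order 2*5 = 10 with 4 conjugacy classes, hence 4 irreducibles. Sum of squared dims 1 + 1 + 4 + 4 = 10 = |G|. Linear characters come from the abelianisation; the 2-dimensional irreps have character r^k -> 2*cos(2*pi*j*k/5), reflections -> 0.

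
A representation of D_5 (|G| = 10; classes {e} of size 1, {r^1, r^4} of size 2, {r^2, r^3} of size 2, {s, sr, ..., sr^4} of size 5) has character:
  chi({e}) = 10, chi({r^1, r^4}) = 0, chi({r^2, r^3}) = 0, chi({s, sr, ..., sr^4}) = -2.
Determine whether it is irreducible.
Not irreducible (reducible): <chi, chi> = 12 > 1.

Reasoning: <chi, chi> = (1/|G|) sum_C |C| * |chi(C)|^2 = (1/10)[1*|10|^2 + 2*|0|^2 + 2*|0|^2 + 5*|-2|^2]
  = (1/10)[(100) + (0) + (0) + (20)] = 120/10 = 12.
A character is irreducible iff <chi, chi> = 1, so this representation is reducible.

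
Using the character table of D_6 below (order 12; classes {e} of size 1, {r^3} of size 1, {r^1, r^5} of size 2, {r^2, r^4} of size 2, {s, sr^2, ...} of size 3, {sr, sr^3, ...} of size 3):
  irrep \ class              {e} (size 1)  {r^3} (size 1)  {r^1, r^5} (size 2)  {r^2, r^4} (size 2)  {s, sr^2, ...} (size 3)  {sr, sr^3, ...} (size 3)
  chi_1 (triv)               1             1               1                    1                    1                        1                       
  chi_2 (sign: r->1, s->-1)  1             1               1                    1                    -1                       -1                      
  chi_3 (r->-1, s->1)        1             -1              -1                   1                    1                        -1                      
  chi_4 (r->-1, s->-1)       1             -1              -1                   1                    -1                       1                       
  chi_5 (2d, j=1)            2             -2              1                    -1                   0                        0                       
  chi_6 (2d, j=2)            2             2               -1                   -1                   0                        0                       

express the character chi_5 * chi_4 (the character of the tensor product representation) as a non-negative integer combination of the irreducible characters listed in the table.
chi_5 tensor chi_4 = chi_6 (all other irreducibles have multiplicity 0).

Derivation: The character of a tensor product is the pointwise product (chi_5 * chi_4)(C) = chi_5(C) * chi_4(C):
  {e}: (2)*(1), {r^3}: (-2)*(-1), {r^1, r^5}: (1)*(-1), {r^2, r^4}: (-1)*(1), {s, sr^2, ...}: (0)*(-1), {sr, sr^3, ...}: (0)*(1)
so (chi_5 * chi_4) takes values
  {e} -> 2, {r^3} -> 2, {r^1, r^5} -> -1, {r^2, r^4} -> -1, {s, sr^2, ...} -> 0, {sr, sr^3, ...} -> 0.
Now take the inner product of this character with each irreducible chi from the table, <chi_5*chi_4, chi> = (1/12) sum_C |C| (chi_5*chi_4)(C) conj(chi(C)):
  <chi_5*chi_4, chi_1> = (1/12)[1*(2)*conj(1) + 1*(2)*conj(1) + 2*(-1)*conj(1) + 2*(-1)*conj(1) + 3*(0)*conj(1) + 3*(0)*conj(1)]
      = (1/12)[(2) + (2) + (-2) + (-2) + (0) + (0)] = 0/12 = 0
  <chi_5*chi_4, chi_2> = (1/12)[1*(2)*conj(1) + 1*(2)*conj(1) + 2*(-1)*conj(1) + 2*(-1)*conj(1) + 3*(0)*conj(-1) + 3*(0)*conj(-1)]
      = (1/12)[(2) + (2) + (-2) + (-2) + (0) + (0)] = 0/12 = 0
  <chi_5*chi_4, chi_3> = (1/12)[1*(2)*conj(1) + 1*(2)*conj(-1) + 2*(-1)*conj(-1) + 2*(-1)*conj(1) + 3*(0)*conj(1) + 3*(0)*conj(-1)]
      = (1/12)[(2) + (-2) + (2) + (-2) + (0) + (0)] = 0/12 = 0
  <chi_5*chi_4, chi_4> = (1/12)[1*(2)*conj(1) + 1*(2)*conj(-1) + 2*(-1)*conj(-1) + 2*(-1)*conj(1) + 3*(0)*conj(-1) + 3*(0)*conj(1)]
      = (1/12)[(2) + (-2) + (2) + (-2) + (0) + (0)] = 0/12 = 0
  <chi_5*chi_4, chi_5> = (1/12)[1*(2)*conj(2) + 1*(2)*conj(-2) + 2*(-1)*conj(1) + 2*(-1)*conj(-1) + 3*(0)*conj(0) + 3*(0)*conj(0)]
      = (1/12)[(4) + (-4) + (-2) + (2) + (0) + (0)] = 0/12 = 0
  <chi_5*chi_4, chi_6> = (1/12)[1*(2)*conj(2) + 1*(2)*conj(2) + 2*(-1)*conj(-1) + 2*(-1)*conj(-1) + 3*(0)*conj(0) + 3*(0)*conj(0)]
      = (1/12)[(4) + (4) + (2) + (2) + (0) + (0)] = 12/12 = 1
Hence the multiplicities are chi_6: 1. Dimension check: dim(chi_5)*dim(chi_4) = 2*1 = 2 and sum (mult * dim) = 1*2 = 2.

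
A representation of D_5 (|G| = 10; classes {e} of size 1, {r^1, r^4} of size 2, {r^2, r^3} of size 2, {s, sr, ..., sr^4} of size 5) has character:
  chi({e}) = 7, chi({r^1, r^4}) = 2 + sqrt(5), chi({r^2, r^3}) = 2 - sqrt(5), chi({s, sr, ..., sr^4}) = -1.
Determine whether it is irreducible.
Not irreducible (reducible): <chi, chi> = 9 > 1.

Reasoning: <chi, chi> = (1/|G|) sum_C |C| * |chi(C)|^2 = (1/10)[1*|7|^2 + 2*|2 + sqrt(5)|^2 + 2*|2 - sqrt(5)|^2 + 5*|-1|^2]
  = (1/10)[(49) + (8*sqrt(5) + 18) + (18 - 8*sqrt(5)) + (5)] = 90/10 = 9.
A character is irreducible iff <chi, chi> = 1, so this representation is reducible.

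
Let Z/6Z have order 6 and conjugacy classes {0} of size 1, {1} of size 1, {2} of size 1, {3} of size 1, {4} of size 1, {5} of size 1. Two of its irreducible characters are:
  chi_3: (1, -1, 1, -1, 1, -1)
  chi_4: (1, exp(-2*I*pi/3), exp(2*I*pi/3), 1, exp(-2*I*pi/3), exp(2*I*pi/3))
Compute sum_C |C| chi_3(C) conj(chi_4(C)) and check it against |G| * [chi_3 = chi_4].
Sum = 0; so <chi_3, chi_4> = 0 (distinct irreducibles are orthogonal).

Justification: Compute term by term over conjugacy classes (|C| * chi_3(C) * conj(chi_4(C))):
  1*(1)*conj(1) + 1*(-1)*conj(exp(-2*I*pi/3)) + 1*(1)*conj(exp(2*I*pi/3)) + 1*(-1)*conj(1) + 1*(1)*conj(exp(-2*I*pi/3)) + 1*(-1)*conj(exp(2*I*pi/3))
  = (1) + (-exp(2*I*pi/3)) + (exp(-2*I*pi/3)) + (-1) + (exp(2*I*pi/3)) + (-exp(-2*I*pi/3))
  = 0.
(Exp terms are combined using exp(i*s)*conj(exp(i*t)) = exp(i*(s-t)), and sums of them are collapsed using the identity that for every m > 1 the m distinct m-th roots of unity sum to 0, e.g. 1 + exp(2*I*pi/3) + exp(-2*I*pi/3) = 0.)
Dividing by |G| = 6 gives 0/6 = 0, matching the row-orthogonality relation <chi_3, chi_4> = [chi_3 = chi_4].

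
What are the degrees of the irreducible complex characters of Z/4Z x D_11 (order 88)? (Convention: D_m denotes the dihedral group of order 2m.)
Dimensions: 1, 1, 1, 1, 1, 1, 1, 1, 2, 2, 2, 2, 2, 2, 2, 2, 2, 2, 2, 2, 2, 2, 2, 2, 2, 2, 2, 2

Details: There are 28 irreducibles (= number of conjugacy classes). Their dimensions d_i satisfy sum d_i^2 = |G| = 88: 1 + 1 + 1 + 1 + 1 + 1 + 1 + 1 + 4 + 4 + 4 + 4 + 4 + 4 + 4 + 4 + 4 + 4 + 4 + 4 + 4 + 4 + 4 + 4 + 4 + 4 + 4 + 4 = 88. (For the product with Z/4Z: each of the 4 1-dim characters of Z/4Z tensors with each irrep of D_11, giving 4 copies of each D_11-dimension.)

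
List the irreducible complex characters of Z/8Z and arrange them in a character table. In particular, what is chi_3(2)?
Character table of Z/8Z (irreps indexed chi_0,...,chi_7 with chi_k(m) = zeta_8^(k*m), zeta_8 = exp(2*pi*i/8)):
  irrep \ class  {0} (size 1)  {1} (size 1)    {2} (size 1)  {3} (size 1)    {4} (size 1)  {5} (size 1)    {6} (size 1)  {7} (size 1)  
  chi_0          1             1               1             1               1             1               1             1             
  chi_1          1             exp(I*pi/4)     I             exp(3*I*pi/4)   -1            exp(-3*I*pi/4)  -I            exp(-I*pi/4)  
  chi_2          1             I               -1            -I              1             I               -1            -I            
  chi_3          1             exp(3*I*pi/4)   -I            exp(I*pi/4)     -1            exp(-I*pi/4)    I             exp(-3*I*pi/4)
  chi_4          1             -1              1             -1              1             -1              1             -1            
  chi_5          1             exp(-3*I*pi/4)  I             exp(-I*pi/4)    -1            exp(I*pi/4)     -I            exp(3*I*pi/4) 
  chi_6          1             -I              -1            I               1             -I              -1            I             
  chi_7          1             exp(-I*pi/4)    -I            exp(-3*I*pi/4)  -1            exp(3*I*pi/4)   I             exp(I*pi/4)   

Spot check: chi_3(2) = zeta_8^(3*2) = zeta_8^6 = -I.

Details: Z/8Z is abelian, so all 8 irreducible complex representations are 1-dimensional. They are given by chi_k(m) = zeta_8^(k*m) for k = 0,...,7. Row orthogonality: sum_m chi_k(m) conj(chi_l(m)) = 8 * [k = l].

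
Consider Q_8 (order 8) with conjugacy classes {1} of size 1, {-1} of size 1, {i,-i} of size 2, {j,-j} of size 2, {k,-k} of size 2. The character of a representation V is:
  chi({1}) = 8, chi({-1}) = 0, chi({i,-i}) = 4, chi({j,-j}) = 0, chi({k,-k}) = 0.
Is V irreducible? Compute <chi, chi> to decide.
Not irreducible (reducible): <chi, chi> = 12 > 1.

Explanation: <chi, chi> = (1/|G|) sum_C |C| * |chi(C)|^2 = (1/8)[1*|8|^2 + 1*|0|^2 + 2*|4|^2 + 2*|0|^2 + 2*|0|^2]
  = (1/8)[(64) + (0) + (32) + (0) + (0)] = 96/8 = 12.
A character is irreducible iff <chi, chi> = 1, so this representation is reducible.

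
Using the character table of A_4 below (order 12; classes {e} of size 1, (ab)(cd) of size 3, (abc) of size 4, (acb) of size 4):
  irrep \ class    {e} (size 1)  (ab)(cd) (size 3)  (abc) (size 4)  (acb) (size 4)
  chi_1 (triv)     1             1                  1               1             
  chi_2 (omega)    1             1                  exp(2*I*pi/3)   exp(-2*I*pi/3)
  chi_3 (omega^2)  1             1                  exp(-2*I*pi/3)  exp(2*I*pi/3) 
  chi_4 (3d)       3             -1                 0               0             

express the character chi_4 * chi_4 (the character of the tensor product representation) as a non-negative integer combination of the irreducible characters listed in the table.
chi_4 tensor chi_4 = chi_1 + chi_2 + chi_3 + 2*chi_4 (all other irreducibles have multiplicity 0).

Derivation: The character of a tensor product is the pointwise product (chi_4 * chi_4)(C) = chi_4(C) * chi_4(C):
  {e}: (3)*(3), (ab)(cd): (-1)*(-1), (abc): (0)*(0), (acb): (0)*(0)
so (chi_4 * chi_4) takes values
  {e} -> 9, (ab)(cd) -> 1, (abc) -> 0, (acb) -> 0.
Now take the inner product of this character with each irreducible chi from the table, <chi_4*chi_4, chi> = (1/12) sum_C |C| (chi_4*chi_4)(C) conj(chi(C)):
  <chi_4*chi_4, chi_1> = (1/12)[1*(9)*conj(1) + 3*(1)*conj(1) + 4*(0)*conj(1) + 4*(0)*conj(1)]
      = (1/12)[(9) + (3) + (0) + (0)] = 12/12 = 1
  <chi_4*chi_4, chi_2> = (1/12)[1*(9)*conj(1) + 3*(1)*conj(1) + 4*(0)*conj(exp(2*I*pi/3)) + 4*(0)*conj(exp(-2*I*pi/3))]
      = (1/12)[(9) + (3) + (0) + (0)] = 12/12 = 1
  <chi_4*chi_4, chi_3> = (1/12)[1*(9)*conj(1) + 3*(1)*conj(1) + 4*(0)*conj(exp(-2*I*pi/3)) + 4*(0)*conj(exp(2*I*pi/3))]
      = (1/12)[(9) + (3) + (0) + (0)] = 12/12 = 1
  <chi_4*chi_4, chi_4> = (1/12)[1*(9)*conj(3) + 3*(1)*conj(-1) + 4*(0)*conj(0) + 4*(0)*conj(0)]
      = (1/12)[(27) + (-3) + (0) + (0)] = 24/12 = 2
(Exp terms are combined using exp(i*s)*conj(exp(i*t)) = exp(i*(s-t)), and sums of them are collapsed using the identity that for every m > 1 the m distinct m-th roots of unity sum to 0, e.g. 1 + exp(2*I*pi/3) + exp(-2*I*pi/3) = 0.)
Hence the multiplicities are chi_1: 1, chi_2: 1, chi_3: 1, chi_4: 2. Dimension check: dim(chi_4)*dim(chi_4) = 3*3 = 9 and sum (mult * dim) = 1*1 + 1*1 + 1*1 + 2*3 = 9.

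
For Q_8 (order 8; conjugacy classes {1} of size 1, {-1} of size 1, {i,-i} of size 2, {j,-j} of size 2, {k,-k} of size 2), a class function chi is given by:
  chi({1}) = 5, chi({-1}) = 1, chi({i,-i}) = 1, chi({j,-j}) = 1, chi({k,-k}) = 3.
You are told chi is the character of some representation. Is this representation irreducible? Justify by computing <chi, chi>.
Not irreducible (reducible): <chi, chi> = 6 > 1.

Reasoning: <chi, chi> = (1/|G|) sum_C |C| * |chi(C)|^2 = (1/8)[1*|5|^2 + 1*|1|^2 + 2*|1|^2 + 2*|1|^2 + 2*|3|^2]
  = (1/8)[(25) + (1) + (2) + (2) + (18)] = 48/8 = 6.
A character is irreducible iff <chi, chi> = 1, so this representation is reducible.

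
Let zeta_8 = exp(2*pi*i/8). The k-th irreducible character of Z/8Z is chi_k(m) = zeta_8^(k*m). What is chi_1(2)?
chi_1(2) = zeta_8^2 = I

Proof sketch: chi_1(2) = zeta_8^(1*2) = zeta_8^2. Since zeta_8^8 = 1, this equals zeta_8^2 = exp(2*pi*i*2/8) = I.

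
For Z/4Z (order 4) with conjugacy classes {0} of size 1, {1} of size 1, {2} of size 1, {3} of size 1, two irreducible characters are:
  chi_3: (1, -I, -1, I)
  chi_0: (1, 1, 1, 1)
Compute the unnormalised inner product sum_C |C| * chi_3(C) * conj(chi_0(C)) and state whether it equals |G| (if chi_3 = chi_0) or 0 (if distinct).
Sum = 0; so <chi_3, chi_0> = 0 (distinct irreducibles are orthogonal).

Derivation: Compute term by term over conjugacy classes (|C| * chi_3(C) * conj(chi_0(C))):
  1*(1)*conj(1) + 1*(-I)*conj(1) + 1*(-1)*conj(1) + 1*(I)*conj(1)
  = (1) + (-I) + (-1) + (I)
  = 0.
(Exp terms are combined using exp(i*s)*conj(exp(i*t)) = exp(i*(s-t)), and sums of them are collapsed using the identity that for every m > 1 the m distinct m-th roots of unity sum to 0, e.g. 1 + exp(2*I*pi/3) + exp(-2*I*pi/3) = 0.)
Dividing by |G| = 4 gives 0/4 = 0, matching the row-orthogonality relation <chi_3, chi_0> = [chi_3 = chi_0].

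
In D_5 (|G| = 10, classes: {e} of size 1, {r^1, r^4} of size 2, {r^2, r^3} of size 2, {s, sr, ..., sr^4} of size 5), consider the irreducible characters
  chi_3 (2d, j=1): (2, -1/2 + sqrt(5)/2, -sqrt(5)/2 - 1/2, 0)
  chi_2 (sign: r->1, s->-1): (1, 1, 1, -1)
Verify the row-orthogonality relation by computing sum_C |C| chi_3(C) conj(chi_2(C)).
Sum = 0; so <chi_3, chi_2> = 0 (distinct irreducibles are orthogonal).

Details: Compute term by term over conjugacy classes (|C| * chi_3(C) * conj(chi_2(C))):
  1*(2)*conj(1) + 2*(-1/2 + sqrt(5)/2)*conj(1) + 2*(-sqrt(5)/2 - 1/2)*conj(1) + 5*(0)*conj(-1)
  = (2) + (-1 + sqrt(5)) + (-sqrt(5) - 1) + (0)
  = 0.
Dividing by |G| = 10 gives 0/10 = 0, matching the row-orthogonality relation <chi_3, chi_2> = [chi_3 = chi_2].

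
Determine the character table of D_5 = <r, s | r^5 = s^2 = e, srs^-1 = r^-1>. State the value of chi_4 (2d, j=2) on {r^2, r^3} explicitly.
Conjugacy classes: {e} of size 1, {r^1, r^4} of size 2, {r^2, r^3} of size 2, {s, sr, ..., sr^4} of size 5.
Character table:
  irrep \ class              {e} (size 1)  {r^1, r^4} (size 2)  {r^2, r^3} (size 2)  {s, sr, ..., sr^4} (size 5)
  chi_1 (triv)               1             1                    1                    1                          
  chi_2 (sign: r->1, s->-1)  1             1                    1                    -1                         
  chi_3 (2d, j=1)            2             -1/2 + sqrt(5)/2     -sqrt(5)/2 - 1/2     0                          
  chi_4 (2d, j=2)            2             -sqrt(5)/2 - 1/2     -1/2 + sqrt(5)/2     0                          

Spot check: chi_4 (2d, j=2) on {r^2, r^3} = -1/2 + sqrt(5)/2.

D_5 has order 2*5 = 10 with 4 conjugacy classes, hence 4 irreducibles. Sum of squared dims 1 + 1 + 4 + 4 = 10 = |G|. Linear characters come from the abelianisation; the 2-dimensional irreps have character r^k -> 2*cos(2*pi*j*k/5), reflections -> 0.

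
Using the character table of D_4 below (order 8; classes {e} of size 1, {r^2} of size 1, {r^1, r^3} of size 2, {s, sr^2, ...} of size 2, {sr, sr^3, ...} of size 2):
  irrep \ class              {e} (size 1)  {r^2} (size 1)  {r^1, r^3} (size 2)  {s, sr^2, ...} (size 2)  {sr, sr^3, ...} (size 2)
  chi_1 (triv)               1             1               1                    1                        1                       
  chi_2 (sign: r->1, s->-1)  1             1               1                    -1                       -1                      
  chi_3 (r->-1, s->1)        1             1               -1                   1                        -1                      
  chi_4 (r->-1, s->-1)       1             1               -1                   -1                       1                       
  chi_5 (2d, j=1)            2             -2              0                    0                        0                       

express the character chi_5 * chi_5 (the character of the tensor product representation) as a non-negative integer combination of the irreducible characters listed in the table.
chi_5 tensor chi_5 = chi_1 + chi_2 + chi_3 + chi_4 (all other irreducibles have multiplicity 0).

Details: The character of a tensor product is the pointwise product (chi_5 * chi_5)(C) = chi_5(C) * chi_5(C):
  {e}: (2)*(2), {r^2}: (-2)*(-2), {r^1, r^3}: (0)*(0), {s, sr^2, ...}: (0)*(0), {sr, sr^3, ...}: (0)*(0)
so (chi_5 * chi_5) takes values
  {e} -> 4, {r^2} -> 4, {r^1, r^3} -> 0, {s, sr^2, ...} -> 0, {sr, sr^3, ...} -> 0.
Now take the inner product of this character with each irreducible chi from the table, <chi_5*chi_5, chi> = (1/8) sum_C |C| (chi_5*chi_5)(C) conj(chi(C)):
  <chi_5*chi_5, chi_1> = (1/8)[1*(4)*conj(1) + 1*(4)*conj(1) + 2*(0)*conj(1) + 2*(0)*conj(1) + 2*(0)*conj(1)]
      = (1/8)[(4) + (4) + (0) + (0) + (0)] = 8/8 = 1
  <chi_5*chi_5, chi_2> = (1/8)[1*(4)*conj(1) + 1*(4)*conj(1) + 2*(0)*conj(1) + 2*(0)*conj(-1) + 2*(0)*conj(-1)]
      = (1/8)[(4) + (4) + (0) + (0) + (0)] = 8/8 = 1
  <chi_5*chi_5, chi_3> = (1/8)[1*(4)*conj(1) + 1*(4)*conj(1) + 2*(0)*conj(-1) + 2*(0)*conj(1) + 2*(0)*conj(-1)]
      = (1/8)[(4) + (4) + (0) + (0) + (0)] = 8/8 = 1
  <chi_5*chi_5, chi_4> = (1/8)[1*(4)*conj(1) + 1*(4)*conj(1) + 2*(0)*conj(-1) + 2*(0)*conj(-1) + 2*(0)*conj(1)]
      = (1/8)[(4) + (4) + (0) + (0) + (0)] = 8/8 = 1
  <chi_5*chi_5, chi_5> = (1/8)[1*(4)*conj(2) + 1*(4)*conj(-2) + 2*(0)*conj(0) + 2*(0)*conj(0) + 2*(0)*conj(0)]
      = (1/8)[(8) + (-8) + (0) + (0) + (0)] = 0/8 = 0
Hence the multiplicities are chi_1: 1, chi_2: 1, chi_3: 1, chi_4: 1. Dimension check: dim(chi_5)*dim(chi_5) = 2*2 = 4 and sum (mult * dim) = 1*1 + 1*1 + 1*1 + 1*1 = 4.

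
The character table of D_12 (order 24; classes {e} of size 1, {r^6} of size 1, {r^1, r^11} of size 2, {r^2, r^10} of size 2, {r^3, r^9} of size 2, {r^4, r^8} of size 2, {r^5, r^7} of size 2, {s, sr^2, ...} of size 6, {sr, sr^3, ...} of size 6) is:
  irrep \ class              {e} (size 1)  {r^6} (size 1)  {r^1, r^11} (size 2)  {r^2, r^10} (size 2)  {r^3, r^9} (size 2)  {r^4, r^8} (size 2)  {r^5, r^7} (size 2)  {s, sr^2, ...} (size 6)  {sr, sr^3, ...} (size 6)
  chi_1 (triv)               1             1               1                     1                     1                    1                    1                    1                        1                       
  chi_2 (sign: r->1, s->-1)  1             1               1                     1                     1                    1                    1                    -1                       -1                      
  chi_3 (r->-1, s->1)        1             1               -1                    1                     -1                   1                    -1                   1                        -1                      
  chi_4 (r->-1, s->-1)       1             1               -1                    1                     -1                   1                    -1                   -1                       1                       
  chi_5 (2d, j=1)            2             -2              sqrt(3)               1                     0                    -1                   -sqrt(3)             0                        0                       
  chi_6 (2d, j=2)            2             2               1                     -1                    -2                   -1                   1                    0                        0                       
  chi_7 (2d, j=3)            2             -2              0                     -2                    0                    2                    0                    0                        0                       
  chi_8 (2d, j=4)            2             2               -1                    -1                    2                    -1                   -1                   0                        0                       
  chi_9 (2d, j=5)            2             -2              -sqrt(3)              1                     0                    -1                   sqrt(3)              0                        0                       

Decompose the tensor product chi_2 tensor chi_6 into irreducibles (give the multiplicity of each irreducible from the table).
chi_2 tensor chi_6 = chi_6 (all other irreducibles have multiplicity 0).

Explanation: The character of a tensor product is the pointwise product (chi_2 * chi_6)(C) = chi_2(C) * chi_6(C):
  {e}: (1)*(2), {r^6}: (1)*(2), {r^1, r^11}: (1)*(1), {r^2, r^10}: (1)*(-1), {r^3, r^9}: (1)*(-2), {r^4, r^8}: (1)*(-1), {r^5, r^7}: (1)*(1), {s, sr^2, ...}: (-1)*(0), {sr, sr^3, ...}: (-1)*(0)
so (chi_2 * chi_6) takes values
  {e} -> 2, {r^6} -> 2, {r^1, r^11} -> 1, {r^2, r^10} -> -1, {r^3, r^9} -> -2, {r^4, r^8} -> -1, {r^5, r^7} -> 1, {s, sr^2, ...} -> 0, {sr, sr^3, ...} -> 0.
Now take the inner product of this character with each irreducible chi from the table, <chi_2*chi_6, chi> = (1/24) sum_C |C| (chi_2*chi_6)(C) conj(chi(C)):
  <chi_2*chi_6, chi_1> = (1/24)[1*(2)*conj(1) + 1*(2)*conj(1) + 2*(1)*conj(1) + 2*(-1)*conj(1) + 2*(-2)*conj(1) + 2*(-1)*conj(1) + 2*(1)*conj(1) + 6*(0)*conj(1) + 6*(0)*conj(1)]
      = (1/24)[(2) + (2) + (2) + (-2) + (-4) + (-2) + (2) + (0) + (0)] = 0/24 = 0
  <chi_2*chi_6, chi_2> = (1/24)[1*(2)*conj(1) + 1*(2)*conj(1) + 2*(1)*conj(1) + 2*(-1)*conj(1) + 2*(-2)*conj(1) + 2*(-1)*conj(1) + 2*(1)*conj(1) + 6*(0)*conj(-1) + 6*(0)*conj(-1)]
      = (1/24)[(2) + (2) + (2) + (-2) + (-4) + (-2) + (2) + (0) + (0)] = 0/24 = 0
  <chi_2*chi_6, chi_3> = (1/24)[1*(2)*conj(1) + 1*(2)*conj(1) + 2*(1)*conj(-1) + 2*(-1)*conj(1) + 2*(-2)*conj(-1) + 2*(-1)*conj(1) + 2*(1)*conj(-1) + 6*(0)*conj(1) + 6*(0)*conj(-1)]
      = (1/24)[(2) + (2) + (-2) + (-2) + (4) + (-2) + (-2) + (0) + (0)] = 0/24 = 0
  <chi_2*chi_6, chi_4> = (1/24)[1*(2)*conj(1) + 1*(2)*conj(1) + 2*(1)*conj(-1) + 2*(-1)*conj(1) + 2*(-2)*conj(-1) + 2*(-1)*conj(1) + 2*(1)*conj(-1) + 6*(0)*conj(-1) + 6*(0)*conj(1)]
      = (1/24)[(2) + (2) + (-2) + (-2) + (4) + (-2) + (-2) + (0) + (0)] = 0/24 = 0
  <chi_2*chi_6, chi_5> = (1/24)[1*(2)*conj(2) + 1*(2)*conj(-2) + 2*(1)*conj(sqrt(3)) + 2*(-1)*conj(1) + 2*(-2)*conj(0) + 2*(-1)*conj(-1) + 2*(1)*conj(-sqrt(3)) + 6*(0)*conj(0) + 6*(0)*conj(0)]
      = (1/24)[(4) + (-4) + (2*sqrt(3)) + (-2) + (0) + (2) + (-2*sqrt(3)) + (0) + (0)] = 0/24 = 0
  <chi_2*chi_6, chi_6> = (1/24)[1*(2)*conj(2) + 1*(2)*conj(2) + 2*(1)*conj(1) + 2*(-1)*conj(-1) + 2*(-2)*conj(-2) + 2*(-1)*conj(-1) + 2*(1)*conj(1) + 6*(0)*conj(0) + 6*(0)*conj(0)]
      = (1/24)[(4) + (4) + (2) + (2) + (8) + (2) + (2) + (0) + (0)] = 24/24 = 1
  <chi_2*chi_6, chi_7> = (1/24)[1*(2)*conj(2) + 1*(2)*conj(-2) + 2*(1)*conj(0) + 2*(-1)*conj(-2) + 2*(-2)*conj(0) + 2*(-1)*conj(2) + 2*(1)*conj(0) + 6*(0)*conj(0) + 6*(0)*conj(0)]
      = (1/24)[(4) + (-4) + (0) + (4) + (0) + (-4) + (0) + (0) + (0)] = 0/24 = 0
  <chi_2*chi_6, chi_8> = (1/24)[1*(2)*conj(2) + 1*(2)*conj(2) + 2*(1)*conj(-1) + 2*(-1)*conj(-1) + 2*(-2)*conj(2) + 2*(-1)*conj(-1) + 2*(1)*conj(-1) + 6*(0)*conj(0) + 6*(0)*conj(0)]
      = (1/24)[(4) + (4) + (-2) + (2) + (-8) + (2) + (-2) + (0) + (0)] = 0/24 = 0
  <chi_2*chi_6, chi_9> = (1/24)[1*(2)*conj(2) + 1*(2)*conj(-2) + 2*(1)*conj(-sqrt(3)) + 2*(-1)*conj(1) + 2*(-2)*conj(0) + 2*(-1)*conj(-1) + 2*(1)*conj(sqrt(3)) + 6*(0)*conj(0) + 6*(0)*conj(0)]
      = (1/24)[(4) + (-4) + (-2*sqrt(3)) + (-2) + (0) + (2) + (2*sqrt(3)) + (0) + (0)] = 0/24 = 0
Hence the multiplicities are chi_6: 1. Dimension check: dim(chi_2)*dim(chi_6) = 1*2 = 2 and sum (mult * dim) = 1*2 = 2.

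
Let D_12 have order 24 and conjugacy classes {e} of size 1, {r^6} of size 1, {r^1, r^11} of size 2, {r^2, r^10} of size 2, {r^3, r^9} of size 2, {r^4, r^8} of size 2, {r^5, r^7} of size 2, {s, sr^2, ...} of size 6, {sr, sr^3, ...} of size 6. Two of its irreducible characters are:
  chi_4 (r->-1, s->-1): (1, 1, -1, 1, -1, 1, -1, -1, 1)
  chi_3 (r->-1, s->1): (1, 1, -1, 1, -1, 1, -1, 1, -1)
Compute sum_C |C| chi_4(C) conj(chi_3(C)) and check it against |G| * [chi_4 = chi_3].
Sum = 0; so <chi_4, chi_3> = 0 (distinct irreducibles are orthogonal).

Argument: Compute term by term over conjugacy classes (|C| * chi_4(C) * conj(chi_3(C))):
  1*(1)*conj(1) + 1*(1)*conj(1) + 2*(-1)*conj(-1) + 2*(1)*conj(1) + 2*(-1)*conj(-1) + 2*(1)*conj(1) + 2*(-1)*conj(-1) + 6*(-1)*conj(1) + 6*(1)*conj(-1)
  = (1) + (1) + (2) + (2) + (2) + (2) + (2) + (-6) + (-6)
  = 0.
Dividing by |G| = 24 gives 0/24 = 0, matching the row-orthogonality relation <chi_4, chi_3> = [chi_4 = chi_3].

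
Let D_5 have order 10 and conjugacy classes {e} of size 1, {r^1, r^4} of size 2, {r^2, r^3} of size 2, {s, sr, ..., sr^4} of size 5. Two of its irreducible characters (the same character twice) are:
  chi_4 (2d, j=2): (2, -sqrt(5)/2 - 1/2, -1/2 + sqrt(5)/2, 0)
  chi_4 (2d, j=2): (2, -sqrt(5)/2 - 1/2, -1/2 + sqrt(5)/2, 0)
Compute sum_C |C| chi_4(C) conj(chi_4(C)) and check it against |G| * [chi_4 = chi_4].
Sum = 10 = |G| = 10; so <chi_4, chi_4> = 1 (norm-1 confirms irreducibility).

Solution. Compute term by term over conjugacy classes (|C| * chi_4(C) * conj(chi_4(C))):
  1*(2)*conj(2) + 2*(-sqrt(5)/2 - 1/2)*conj(-sqrt(5)/2 - 1/2) + 2*(-1/2 + sqrt(5)/2)*conj(-1/2 + sqrt(5)/2) + 5*(0)*conj(0)
  = (4) + (sqrt(5) + 3) + (3 - sqrt(5)) + (0)
  = 10.
Dividing by |G| = 10 gives 10/10 = 1, matching the row-orthogonality relation <chi_4, chi_4> = [chi_4 = chi_4].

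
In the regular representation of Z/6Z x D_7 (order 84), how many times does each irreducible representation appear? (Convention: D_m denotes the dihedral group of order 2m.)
Each irreducible V_i of dimension d_i appears with multiplicity d_i, i.e. rho_reg = (direct sum over all irreducibles V_i) d_i V_i. The irreducible dimensions for Z/6Z x D_7 are 1, 1, 1, 1, 1, 1, 1, 1, 1, 1, 1, 1, 2, 2, 2, 2, 2, 2, 2, 2, 2, 2, 2, 2, 2, 2, 2, 2, 2, 2: 12 irreducibles of dimension 1, each with multiplicity 1; 18 irreducibles of dimension 2, each with multiplicity 2. Total dimension 12*1*1 + 18*2*2 = 84 = |G|.

Working: General theorem: in the regular representation of a finite group G, each irreducible appears with multiplicity equal to its dimension. Check: dim(rho_reg) = sum d_i^2 = 1 + 1 + 1 + 1 + 1 + 1 + 1 + 1 + 1 + 1 + 1 + 1 + 4 + 4 + 4 + 4 + 4 + 4 + 4 + 4 + 4 + 4 + 4 + 4 + 4 + 4 + 4 + 4 + 4 + 4 = 84 = |G|.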